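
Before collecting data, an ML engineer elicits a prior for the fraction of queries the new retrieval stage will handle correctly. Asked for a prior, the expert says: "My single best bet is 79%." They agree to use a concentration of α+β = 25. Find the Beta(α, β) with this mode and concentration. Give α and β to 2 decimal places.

For α,β > 1 the Beta mode is (α−1)/(α+β−2). With α+β = 25, the mode is (α−1)/23.
Set (α−1)/23 = 0.79 → α = 1 + 0.79·23 = 19.17.
β = 25 − α = 5.83.

α = 19.17, β = 5.83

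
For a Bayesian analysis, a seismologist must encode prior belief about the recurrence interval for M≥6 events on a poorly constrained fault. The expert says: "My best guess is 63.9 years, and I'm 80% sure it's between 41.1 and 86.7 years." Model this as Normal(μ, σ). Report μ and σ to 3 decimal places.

A symmetric 80% interval runs μ ± z·σ with z = 1.282.
Half-width = 22.8, so σ = 22.8/1.282 = 17.791.
μ is the stated best guess, 63.900.

μ = 63.900, σ = 17.791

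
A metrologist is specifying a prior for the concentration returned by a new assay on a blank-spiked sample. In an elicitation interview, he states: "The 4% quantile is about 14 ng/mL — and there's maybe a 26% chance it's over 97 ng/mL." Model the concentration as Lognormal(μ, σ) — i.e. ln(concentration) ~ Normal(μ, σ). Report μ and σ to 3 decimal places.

μ ≈ 4.055, σ ≈ 0.809

If T ~ Lognormal(μ,σ) then ln T ~ Normal(μ,σ), so the p-quantile of ln T is μ + z_p·σ.
ln(14) = 2.639 and ln(97) = 4.575; z_{0.04} = -1.751, z_{0.74} = 0.6433.
σ = (4.575 − 2.639)/(0.6433 − (-1.751)) = 0.809.
μ = 2.639 − (-1.751)·0.809 = 4.055.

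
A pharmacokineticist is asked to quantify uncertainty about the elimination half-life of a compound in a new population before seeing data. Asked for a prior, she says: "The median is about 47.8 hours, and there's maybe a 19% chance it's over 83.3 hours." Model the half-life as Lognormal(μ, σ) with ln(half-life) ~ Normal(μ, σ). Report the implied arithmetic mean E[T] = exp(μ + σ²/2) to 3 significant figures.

If T ~ Lognormal(μ,σ) then ln T ~ Normal(μ,σ), so the p-quantile of ln T is μ + z_p·σ.
ln(47.8) = 3.867 and ln(83.3) = 4.422; z_{0.5} = 0, z_{0.81} = 0.8779.
σ = (4.422 − 3.867)/(0.8779 − (0)) = 0.633.
μ = 3.867 − (0)·0.633 = 3.867.
E[T] = exp(μ + σ²/2) = exp(3.867 + 0.2001) = 58.4 hours.

E[T] ≈ 58.4 hours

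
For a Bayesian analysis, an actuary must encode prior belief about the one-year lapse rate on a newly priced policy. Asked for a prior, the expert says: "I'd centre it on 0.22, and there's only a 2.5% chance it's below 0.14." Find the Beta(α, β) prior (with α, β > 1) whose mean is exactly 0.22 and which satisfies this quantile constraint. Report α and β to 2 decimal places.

α ≈ 19.19, β ≈ 68.03

With mean 0.22 fixed, write α = 0.22s, β = 0.78s where s = α+β.
Need P(θ < 0.14) = 0.025 under Beta(0.22s, 0.78s). Normal approximation: (q−m)/√(m(1−m)/s) ≈ z_{0.025} = -1.96, so s ≈ 0.22·0.78·(-1.96)²/(0.14−0.22)² = 103.0.
At s = 103.0: P(θ<0.14) ≈ 0.016. Adjusting to match 0.025 gives s ≈ 87.22.
So α = 0.22·87.22 ≈ 19.19, β = 0.78·87.22 ≈ 68.03.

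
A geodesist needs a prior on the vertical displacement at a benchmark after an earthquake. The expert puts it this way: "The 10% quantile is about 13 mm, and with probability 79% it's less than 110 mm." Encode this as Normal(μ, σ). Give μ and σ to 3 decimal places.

μ = 72.536, σ = 46.457

For Normal(μ,σ), the p-quantile is μ + z_p·σ. Here z_{0.1} = -1.282, z_{0.79} = 0.8064.
So 13 = μ − 1.282σ and 110 = μ + 0.8064σ.
Subtracting: σ = (110 − 13)/(0.8064 − (-1.282)) = 46.457.
Then μ = 13 − (-1.282)·46.457 = 72.536.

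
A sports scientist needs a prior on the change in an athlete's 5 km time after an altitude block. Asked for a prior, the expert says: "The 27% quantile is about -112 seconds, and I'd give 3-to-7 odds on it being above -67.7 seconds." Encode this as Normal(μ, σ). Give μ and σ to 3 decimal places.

The p-quantile of Normal(μ,σ) is μ + z_p·σ, with z_{0.27} = -0.6128 and z_{0.7} = 0.5244.
Eliminate σ: μ = (z₂·x₁ − z₁·x₂)/(z₂ − z₁) = (0.5244·-112 − (-0.6128)·-67.7)/1.137 = -88.128.
Then σ = (x₂ − x₁)/(z₂ − z₁) = (-67.7 − -112)/1.137 = 38.955.

μ = -88.128, σ = 38.955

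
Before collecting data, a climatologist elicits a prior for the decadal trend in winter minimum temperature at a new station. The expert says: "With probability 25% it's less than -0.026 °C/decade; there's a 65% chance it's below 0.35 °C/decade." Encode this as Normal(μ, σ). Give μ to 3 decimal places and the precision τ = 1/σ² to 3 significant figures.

For Normal(μ,σ), the p-quantile is μ + z_p·σ. Here z_{0.25} = -0.6745, z_{0.65} = 0.3853.
So -0.026 = μ − 0.6745σ and 0.35 = μ + 0.3853σ.
Subtracting: σ = (0.35 − -0.026)/(0.3853 − (-0.6745)) = 0.355.
Then μ = -0.026 − (-0.6745)·0.355 = 0.213.
Precision τ = 1/σ² = 1/0.3548² = 7.94.

μ = 0.213, τ = 7.94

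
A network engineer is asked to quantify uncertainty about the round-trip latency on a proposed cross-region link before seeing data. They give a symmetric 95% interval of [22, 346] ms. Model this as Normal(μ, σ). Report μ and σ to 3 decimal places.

A symmetric 95% interval runs μ ± z·σ with z = 1.96.
Half-width = 162, so σ = 162/1.96 = 82.655.
μ is the interval midpoint, 184.000.

μ = 184.000, σ = 82.655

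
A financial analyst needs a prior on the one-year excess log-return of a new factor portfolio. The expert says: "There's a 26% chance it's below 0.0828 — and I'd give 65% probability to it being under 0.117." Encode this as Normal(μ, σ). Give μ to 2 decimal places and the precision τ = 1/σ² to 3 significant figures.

μ = 0.10, τ = 905

The p-quantile of Normal(μ,σ) is μ + z_p·σ, with z_{0.26} = -0.6433 and z_{0.65} = 0.3853.
Eliminate σ: μ = (z₂·x₁ − z₁·x₂)/(z₂ − z₁) = (0.3853·0.0828 − (-0.6433)·0.117)/1.029 = 0.10.
Then σ = (x₂ − x₁)/(z₂ − z₁) = (0.117 − 0.0828)/1.029 = 0.03.
Precision τ = 1/σ² = 1/0.03325² = 905.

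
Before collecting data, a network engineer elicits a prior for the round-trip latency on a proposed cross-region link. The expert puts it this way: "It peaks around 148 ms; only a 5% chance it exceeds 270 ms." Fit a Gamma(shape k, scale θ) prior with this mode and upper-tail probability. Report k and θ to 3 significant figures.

k ≈ 8.71, θ ≈ 19.2

Gamma(k,θ) with k>1 has mode (k−1)θ, so θ = 148/(k−1).
Need P(X < 270) = 0.95 with θ tied to k this way. Start at k = 2, θ = 148: P(X<270) ≈ 0.544.
Too low — raise k to concentrate. Iterating converges to k ≈ 8.71.
Then θ = 148/(8.71−1) ≈ 19.2.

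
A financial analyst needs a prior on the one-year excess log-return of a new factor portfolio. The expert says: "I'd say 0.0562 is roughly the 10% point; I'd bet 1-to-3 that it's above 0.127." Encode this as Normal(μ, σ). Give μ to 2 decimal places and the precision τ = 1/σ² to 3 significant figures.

μ = 0.10, τ = 763

For Normal(μ,σ), the p-quantile is μ + z_p·σ. Here z_{0.1} = -1.282, z_{0.75} = 0.6745.
So 0.0562 = μ − 1.282σ and 0.127 = μ + 0.6745σ.
Subtracting: σ = (0.127 − 0.0562)/(0.6745 − (-1.282)) = 0.04.
Then μ = 0.0562 − (-1.282)·0.04 = 0.10.
Precision τ = 1/σ² = 1/0.0362² = 763.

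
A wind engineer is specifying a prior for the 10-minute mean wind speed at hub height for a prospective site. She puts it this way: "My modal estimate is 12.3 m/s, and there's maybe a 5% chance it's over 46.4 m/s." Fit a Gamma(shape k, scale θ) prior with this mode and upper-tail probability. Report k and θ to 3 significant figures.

Gamma(k,θ) with k>1 has mode (k−1)θ, so θ = 12.3/(k−1).
Need P(X < 46.4) = 0.95 with θ tied to k this way. Start at k = 2, θ = 12.3: P(X<46.4) ≈ 0.890.
Too low — raise k to concentrate. Iterating converges to k ≈ 2.44.
Then θ = 12.3/(2.44−1) ≈ 8.52.

k ≈ 2.44, θ ≈ 8.52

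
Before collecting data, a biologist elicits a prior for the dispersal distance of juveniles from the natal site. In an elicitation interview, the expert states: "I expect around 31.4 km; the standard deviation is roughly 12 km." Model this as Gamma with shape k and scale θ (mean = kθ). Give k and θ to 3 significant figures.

k ≈ 6.85, θ ≈ 4.59

For Gamma(k, scale θ): mean = kθ, variance = kθ², so CV = 1/√k.
CV = SD/mean = 12/31.4 = 0.3822, hence k = 1/CV² = 6.85.
Then θ = mean/k = 31.4/6.85 = 4.59.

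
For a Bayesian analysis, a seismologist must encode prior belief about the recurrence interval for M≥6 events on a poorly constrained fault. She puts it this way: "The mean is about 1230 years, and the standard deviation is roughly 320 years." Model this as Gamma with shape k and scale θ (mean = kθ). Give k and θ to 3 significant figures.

For Gamma(k, scale θ): mean = kθ, variance = kθ², so CV = 1/√k.
CV = SD/mean = 320/1230 = 0.2602, hence k = 1/CV² = 14.8.
Then θ = mean/k = 1230/14.8 = 83.3.

k ≈ 14.8, θ ≈ 83.3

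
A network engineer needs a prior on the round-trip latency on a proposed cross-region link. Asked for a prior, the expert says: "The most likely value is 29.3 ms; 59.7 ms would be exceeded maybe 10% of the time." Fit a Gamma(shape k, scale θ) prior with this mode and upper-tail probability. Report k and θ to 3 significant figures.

Gamma(k,θ) with k>1 has mode (k−1)θ, so θ = 29.3/(k−1).
Need P(X < 59.7) = 0.9 with θ tied to k this way. Start at k = 2, θ = 29.3: P(X<59.7) ≈ 0.604.
Too low — raise k to concentrate. Iterating converges to k ≈ 4.79.
Then θ = 29.3/(4.79−1) ≈ 7.73.

k ≈ 4.79, θ ≈ 7.73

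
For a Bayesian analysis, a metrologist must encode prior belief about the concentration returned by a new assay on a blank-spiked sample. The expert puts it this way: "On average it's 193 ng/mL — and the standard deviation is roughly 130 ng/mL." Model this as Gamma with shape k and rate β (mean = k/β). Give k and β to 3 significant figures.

For Gamma(k, rate β): mean = k/β, variance = k/β², so CV = 1/√k.
CV = SD/mean = 130/193 = 0.6736, hence k = 1/CV² = 2.2.
Then β = k/mean = 2.2/193 = 0.0114.

k ≈ 2.2, β ≈ 0.0114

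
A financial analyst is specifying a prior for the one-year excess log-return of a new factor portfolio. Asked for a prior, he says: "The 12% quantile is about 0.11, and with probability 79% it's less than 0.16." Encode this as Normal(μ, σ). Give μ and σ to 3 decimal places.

The p-quantile of Normal(μ,σ) is μ + z_p·σ, with z_{0.12} = -1.175 and z_{0.79} = 0.8064.
Eliminate σ: μ = (z₂·x₁ − z₁·x₂)/(z₂ − z₁) = (0.8064·0.11 − (-1.175)·0.16)/1.981 = 0.140.
Then σ = (x₂ − x₁)/(z₂ − z₁) = (0.16 − 0.11)/1.981 = 0.025.

μ = 0.140, σ = 0.025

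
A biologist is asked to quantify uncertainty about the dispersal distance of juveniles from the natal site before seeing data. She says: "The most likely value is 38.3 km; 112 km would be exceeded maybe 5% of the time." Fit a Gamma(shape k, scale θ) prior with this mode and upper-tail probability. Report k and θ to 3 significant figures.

Gamma(k,θ) with k>1 has mode (k−1)θ, so θ = 38.3/(k−1).
Need P(X < 112) = 0.95 with θ tied to k this way. Start at k = 2, θ = 38.3: P(X<112) ≈ 0.789.
Too low — raise k to concentrate. Iterating converges to k ≈ 3.31.
Then θ = 38.3/(3.31−1) ≈ 16.6.

k ≈ 3.31, θ ≈ 16.6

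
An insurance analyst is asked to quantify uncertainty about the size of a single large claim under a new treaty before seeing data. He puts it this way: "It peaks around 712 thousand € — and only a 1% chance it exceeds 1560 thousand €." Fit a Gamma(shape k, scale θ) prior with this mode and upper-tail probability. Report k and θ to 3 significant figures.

k ≈ 8.84, θ ≈ 90.8

Gamma(k,θ) with k>1 has mode (k−1)θ, so θ = 712/(k−1).
Need P(X < 1560) = 0.99 with θ tied to k this way. Start at k = 2, θ = 712: P(X<1560) ≈ 0.643.
Too low — raise k to concentrate. Iterating converges to k ≈ 8.84.
Then θ = 712/(8.84−1) ≈ 90.8.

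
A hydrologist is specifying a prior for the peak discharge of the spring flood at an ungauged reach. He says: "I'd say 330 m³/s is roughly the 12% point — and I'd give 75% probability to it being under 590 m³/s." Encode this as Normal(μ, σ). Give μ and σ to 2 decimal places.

The p-quantile of Normal(μ,σ) is μ + z_p·σ, with z_{0.12} = -1.175 and z_{0.75} = 0.6745.
Eliminate σ: μ = (z₂·x₁ − z₁·x₂)/(z₂ − z₁) = (0.6745·330 − (-1.175)·590)/1.849 = 495.18.
Then σ = (x₂ − x₁)/(z₂ − z₁) = (590 − 330)/1.849 = 140.58.

μ = 495.18, σ = 140.58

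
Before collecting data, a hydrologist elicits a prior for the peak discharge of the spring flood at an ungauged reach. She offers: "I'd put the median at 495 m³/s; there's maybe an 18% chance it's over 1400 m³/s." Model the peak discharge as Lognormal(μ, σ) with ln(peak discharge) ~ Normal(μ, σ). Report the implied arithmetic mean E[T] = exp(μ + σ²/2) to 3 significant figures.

If T ~ Lognormal(μ,σ) then ln T ~ Normal(μ,σ), so the p-quantile of ln T is μ + z_p·σ.
ln(495) = 6.205 and ln(1400) = 7.244; z_{0.5} = 0, z_{0.82} = 0.9154.
σ = (7.244 − 6.205)/(0.9154 − (0)) = 1.136.
μ = 6.205 − (0)·1.136 = 6.205.
E[T] = exp(μ + σ²/2) = exp(6.205 + 0.6450) = 943 m³/s.

E[T] ≈ 943 m³/s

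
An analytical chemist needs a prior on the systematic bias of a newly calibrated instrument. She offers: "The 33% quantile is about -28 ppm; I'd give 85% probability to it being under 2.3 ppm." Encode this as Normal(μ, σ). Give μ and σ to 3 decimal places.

μ = -18.971, σ = 20.524

The p-quantile of Normal(μ,σ) is μ + z_p·σ, with z_{0.33} = -0.4399 and z_{0.85} = 1.036.
Eliminate σ: μ = (z₂·x₁ − z₁·x₂)/(z₂ − z₁) = (1.036·-28 − (-0.4399)·2.3)/1.476 = -18.971.
Then σ = (x₂ − x₁)/(z₂ − z₁) = (2.3 − -28)/1.476 = 20.524.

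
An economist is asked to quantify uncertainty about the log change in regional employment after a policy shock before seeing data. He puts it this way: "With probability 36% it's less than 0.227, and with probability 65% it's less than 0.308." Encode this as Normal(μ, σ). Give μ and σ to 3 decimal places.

μ = 0.266, σ = 0.109

The p-quantile of Normal(μ,σ) is μ + z_p·σ, with z_{0.36} = -0.3585 and z_{0.65} = 0.3853.
Eliminate σ: μ = (z₂·x₁ − z₁·x₂)/(z₂ − z₁) = (0.3853·0.227 − (-0.3585)·0.308)/0.7438 = 0.266.
Then σ = (x₂ − x₁)/(z₂ − z₁) = (0.308 − 0.227)/0.7438 = 0.109.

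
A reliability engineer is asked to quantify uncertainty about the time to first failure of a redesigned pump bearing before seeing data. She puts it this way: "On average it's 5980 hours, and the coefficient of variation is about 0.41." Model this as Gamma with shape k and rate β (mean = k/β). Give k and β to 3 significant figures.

k ≈ 5.95, β ≈ 0.000995

For Gamma(k, rate β): mean = k/β, variance = k/β², so CV = 1/√k.
CV = 0.41, hence k = 1/CV² = 5.95.
Then β = k/mean = 5.95/5980 = 0.000995.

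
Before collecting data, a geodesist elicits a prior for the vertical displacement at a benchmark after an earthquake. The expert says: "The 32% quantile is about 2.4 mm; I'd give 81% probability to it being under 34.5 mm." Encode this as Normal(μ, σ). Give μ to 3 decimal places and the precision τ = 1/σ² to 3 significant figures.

μ = 13.557, τ = 0.00176

For Normal(μ,σ), the p-quantile is μ + z_p·σ. Here z_{0.32} = -0.4677, z_{0.81} = 0.8779.
So 2.4 = μ − 0.4677σ and 34.5 = μ + 0.8779σ.
Subtracting: σ = (34.5 − 2.4)/(0.8779 − (-0.4677)) = 23.856.
Then μ = 2.4 − (-0.4677)·23.856 = 13.557.
Precision τ = 1/σ² = 1/23.86² = 0.00176.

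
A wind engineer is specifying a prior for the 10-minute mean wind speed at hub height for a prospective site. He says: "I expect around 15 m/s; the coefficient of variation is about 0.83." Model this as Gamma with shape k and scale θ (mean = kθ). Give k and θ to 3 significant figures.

For Gamma(k, scale θ): mean = kθ, variance = kθ², so CV = 1/√k.
CV = 0.83, hence k = 1/CV² = 1.45.
Then θ = mean/k = 15/1.45 = 10.3.

k ≈ 1.45, θ ≈ 10.3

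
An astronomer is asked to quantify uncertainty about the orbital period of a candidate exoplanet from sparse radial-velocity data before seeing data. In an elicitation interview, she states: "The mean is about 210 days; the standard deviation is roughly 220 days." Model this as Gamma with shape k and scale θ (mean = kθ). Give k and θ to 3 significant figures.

For Gamma(k, scale θ): mean = kθ, variance = kθ², so CV = 1/√k.
CV = SD/mean = 220/210 = 1.048, hence k = 1/CV² = 0.911.
Then θ = mean/k = 210/0.911 = 230.

k ≈ 0.911, θ ≈ 230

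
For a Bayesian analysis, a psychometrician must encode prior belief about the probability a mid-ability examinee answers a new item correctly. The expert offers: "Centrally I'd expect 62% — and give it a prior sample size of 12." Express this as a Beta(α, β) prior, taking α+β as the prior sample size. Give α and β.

α = 7.44, β = 4.56

Under the effective-sample-size interpretation, Beta(α, β) has prior mean α/(α+β) and prior sample size α+β.
So α+β = 12 and α/(α+β) = 0.62, giving α = 0.62·12 = 7.44 and β = 12 − 7.44 = 4.56.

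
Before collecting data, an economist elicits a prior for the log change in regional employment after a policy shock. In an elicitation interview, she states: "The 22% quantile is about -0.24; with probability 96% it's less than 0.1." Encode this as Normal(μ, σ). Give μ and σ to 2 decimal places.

For Normal(μ,σ), the p-quantile is μ + z_p·σ. Here z_{0.22} = -0.7722, z_{0.96} = 1.751.
So -0.24 = μ − 0.7722σ and 0.1 = μ + 1.751σ.
Subtracting: σ = (0.1 − -0.24)/(1.751 − (-0.7722)) = 0.13.
Then μ = -0.24 − (-0.7722)·0.13 = -0.14.

μ = -0.14, σ = 0.13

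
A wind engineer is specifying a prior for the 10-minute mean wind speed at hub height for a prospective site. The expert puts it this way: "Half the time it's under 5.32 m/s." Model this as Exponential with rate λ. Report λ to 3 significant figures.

λ ≈ 0.13

Exponential median = ln 2 / λ, so λ = ln 2 / 5.32 = 0.13.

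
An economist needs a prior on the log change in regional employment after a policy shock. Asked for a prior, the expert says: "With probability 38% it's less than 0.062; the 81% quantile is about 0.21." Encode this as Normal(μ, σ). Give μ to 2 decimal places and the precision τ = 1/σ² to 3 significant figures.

The p-quantile of Normal(μ,σ) is μ + z_p·σ, with z_{0.38} = -0.3055 and z_{0.81} = 0.8779.
Eliminate σ: μ = (z₂·x₁ − z₁·x₂)/(z₂ − z₁) = (0.8779·0.062 − (-0.3055)·0.21)/1.183 = 0.10.
Then σ = (x₂ − x₁)/(z₂ − z₁) = (0.21 − 0.062)/1.183 = 0.13.
Precision τ = 1/σ² = 1/0.1251² = 63.9.

μ = 0.10, τ = 63.9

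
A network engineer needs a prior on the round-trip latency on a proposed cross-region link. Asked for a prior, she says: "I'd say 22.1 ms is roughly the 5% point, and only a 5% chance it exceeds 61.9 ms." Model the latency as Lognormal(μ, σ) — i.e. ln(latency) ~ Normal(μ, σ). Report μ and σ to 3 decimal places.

If T ~ Lognormal(μ,σ) then ln T ~ Normal(μ,σ), so the p-quantile of ln T is μ + z_p·σ.
ln(22.1) = 3.096 and ln(61.9) = 4.126; z_{0.05} = -1.645, z_{0.95} = 1.645.
σ = (4.126 − 3.096)/(1.645 − (-1.645)) = 0.313.
μ = 3.096 − (-1.645)·0.313 = 3.611.

μ ≈ 3.611, σ ≈ 0.313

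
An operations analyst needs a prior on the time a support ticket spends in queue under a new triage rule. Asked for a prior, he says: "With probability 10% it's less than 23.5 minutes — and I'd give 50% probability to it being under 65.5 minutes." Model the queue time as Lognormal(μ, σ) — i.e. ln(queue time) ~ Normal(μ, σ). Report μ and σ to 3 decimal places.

If T ~ Lognormal(μ,σ) then ln T ~ Normal(μ,σ), so the p-quantile of ln T is μ + z_p·σ.
ln(23.5) = 3.157 and ln(65.5) = 4.182; z_{0.1} = -1.282, z_{0.5} = 0.
σ = (4.182 − 3.157)/(0 − (-1.282)) = 0.800.
μ = 3.157 − (-1.282)·0.800 = 4.182.

μ ≈ 4.182, σ ≈ 0.800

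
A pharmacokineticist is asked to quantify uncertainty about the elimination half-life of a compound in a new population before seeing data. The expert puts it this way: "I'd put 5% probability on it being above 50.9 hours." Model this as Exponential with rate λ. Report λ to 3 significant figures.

P(T > 50.9) = e^(−λ·50.9) = 0.05, so λ = −ln(0.05)/50.9 = 0.0589.

λ ≈ 0.0589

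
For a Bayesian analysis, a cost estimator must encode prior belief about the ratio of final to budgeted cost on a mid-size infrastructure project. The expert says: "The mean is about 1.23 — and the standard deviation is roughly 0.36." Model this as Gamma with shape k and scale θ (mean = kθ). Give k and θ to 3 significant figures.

k ≈ 11.7, θ ≈ 0.105

For Gamma(k, scale θ): mean = kθ, variance = kθ², so CV = 1/√k.
CV = SD/mean = 0.36/1.23 = 0.2927, hence k = 1/CV² = 11.7.
Then θ = mean/k = 1.23/11.7 = 0.105.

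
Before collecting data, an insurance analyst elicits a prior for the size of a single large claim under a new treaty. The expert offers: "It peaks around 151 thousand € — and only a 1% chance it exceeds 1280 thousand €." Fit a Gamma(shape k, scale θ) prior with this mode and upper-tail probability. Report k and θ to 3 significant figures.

k ≈ 1.72, θ ≈ 210

Gamma(k,θ) with k>1 has mode (k−1)θ, so θ = 151/(k−1).
Need P(X < 1280) = 0.99 with θ tied to k this way. Start at k = 2, θ = 151: P(X<1280) ≈ 0.998.
Too high — lower k to spread out. Iterating converges to k ≈ 1.72.
Then θ = 151/(1.72−1) ≈ 210.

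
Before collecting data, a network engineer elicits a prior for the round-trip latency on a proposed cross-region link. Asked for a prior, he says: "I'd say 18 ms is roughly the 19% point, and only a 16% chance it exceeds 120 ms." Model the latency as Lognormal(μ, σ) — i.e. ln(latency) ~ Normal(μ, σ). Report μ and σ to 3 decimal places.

μ ≈ 3.780, σ ≈ 1.013

If T ~ Lognormal(μ,σ) then ln T ~ Normal(μ,σ), so the p-quantile of ln T is μ + z_p·σ.
ln(18) = 2.89 and ln(120) = 4.787; z_{0.19} = -0.8779, z_{0.84} = 0.9945.
σ = (4.787 − 2.89)/(0.9945 − (-0.8779)) = 1.013.
μ = 2.89 − (-0.8779)·1.013 = 3.780.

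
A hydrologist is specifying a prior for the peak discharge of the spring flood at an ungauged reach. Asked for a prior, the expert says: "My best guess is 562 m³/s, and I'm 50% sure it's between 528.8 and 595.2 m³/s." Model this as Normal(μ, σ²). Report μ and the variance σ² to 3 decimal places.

A symmetric 50% interval runs μ ± z·σ with z = 0.6745.
Half-width = 33.2, so σ = 33.2/0.6745 = 49.2224 and σ² = 2422.844.
μ is the stated best guess, 562.000.

μ = 562.000, σ² = 2422.844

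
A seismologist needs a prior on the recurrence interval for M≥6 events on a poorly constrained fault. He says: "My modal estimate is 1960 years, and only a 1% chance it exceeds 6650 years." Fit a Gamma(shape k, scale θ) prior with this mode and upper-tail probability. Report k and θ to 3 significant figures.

Gamma(k,θ) with k>1 has mode (k−1)θ, so θ = 1960/(k−1).
Need P(X < 6650) = 0.99 with θ tied to k this way. Start at k = 2, θ = 1960: P(X<6650) ≈ 0.852.
Too low — raise k to concentrate. Iterating converges to k ≈ 3.93.
Then θ = 1960/(3.93−1) ≈ 670.

k ≈ 3.93, θ ≈ 670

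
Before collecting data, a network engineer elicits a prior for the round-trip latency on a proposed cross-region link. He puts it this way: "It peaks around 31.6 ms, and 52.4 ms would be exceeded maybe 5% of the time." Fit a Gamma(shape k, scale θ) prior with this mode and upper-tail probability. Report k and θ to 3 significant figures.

Gamma(k,θ) with k>1 has mode (k−1)θ, so θ = 31.6/(k−1).
Need P(X < 52.4) = 0.95 with θ tied to k this way. Start at k = 2, θ = 31.6: P(X<52.4) ≈ 0.494.
Too low — raise k to concentrate. Iterating converges to k ≈ 11.9.
Then θ = 31.6/(11.9−1) ≈ 2.89.

k ≈ 11.9, θ ≈ 2.89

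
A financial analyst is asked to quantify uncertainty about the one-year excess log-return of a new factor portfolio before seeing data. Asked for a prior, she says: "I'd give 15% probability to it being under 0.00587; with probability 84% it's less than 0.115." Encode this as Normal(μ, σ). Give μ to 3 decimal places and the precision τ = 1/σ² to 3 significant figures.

μ = 0.062, τ = 346

The p-quantile of Normal(μ,σ) is μ + z_p·σ, with z_{0.15} = -1.036 and z_{0.84} = 0.9945.
Eliminate σ: μ = (z₂·x₁ − z₁·x₂)/(z₂ − z₁) = (0.9945·0.00587 − (-1.036)·0.115)/2.031 = 0.062.
Then σ = (x₂ − x₁)/(z₂ − z₁) = (0.115 − 0.00587)/2.031 = 0.054.
Precision τ = 1/σ² = 1/0.05374² = 346.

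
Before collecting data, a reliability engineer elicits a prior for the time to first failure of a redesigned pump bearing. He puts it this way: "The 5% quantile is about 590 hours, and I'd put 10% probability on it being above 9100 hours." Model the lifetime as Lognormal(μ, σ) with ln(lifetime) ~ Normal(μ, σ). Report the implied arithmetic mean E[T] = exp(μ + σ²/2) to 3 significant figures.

E[T] ≈ 4250 hours

If T ~ Lognormal(μ,σ) then ln T ~ Normal(μ,σ), so the p-quantile of ln T is μ + z_p·σ.
ln(590) = 6.38 and ln(9100) = 9.116; z_{0.05} = -1.645, z_{0.9} = 1.282.
σ = (9.116 − 6.38)/(1.282 − (-1.645)) = 0.935.
μ = 6.38 − (-1.645)·0.935 = 7.918.
E[T] = exp(μ + σ²/2) = exp(7.918 + 0.4370) = 4250 hours.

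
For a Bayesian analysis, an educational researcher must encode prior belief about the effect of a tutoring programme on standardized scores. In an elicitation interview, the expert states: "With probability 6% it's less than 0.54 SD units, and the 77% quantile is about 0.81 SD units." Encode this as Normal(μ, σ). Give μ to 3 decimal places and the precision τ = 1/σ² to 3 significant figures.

The p-quantile of Normal(μ,σ) is μ + z_p·σ, with z_{0.06} = -1.555 and z_{0.77} = 0.7388.
Eliminate σ: μ = (z₂·x₁ − z₁·x₂)/(z₂ − z₁) = (0.7388·0.54 − (-1.555)·0.81)/2.294 = 0.723.
Then σ = (x₂ − x₁)/(z₂ − z₁) = (0.81 − 0.54)/2.294 = 0.118.
Precision τ = 1/σ² = 1/0.1177² = 72.2.

μ = 0.723, τ = 72.2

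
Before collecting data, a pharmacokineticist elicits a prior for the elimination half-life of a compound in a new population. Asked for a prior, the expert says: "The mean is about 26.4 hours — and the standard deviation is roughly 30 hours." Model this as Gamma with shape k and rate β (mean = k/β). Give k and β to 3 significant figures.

k ≈ 0.774, β ≈ 0.0293

For Gamma(k, rate β): mean = k/β, variance = k/β², so CV = 1/√k.
CV = SD/mean = 30/26.4 = 1.136, hence k = 1/CV² = 0.774.
Then β = k/mean = 0.774/26.4 = 0.0293.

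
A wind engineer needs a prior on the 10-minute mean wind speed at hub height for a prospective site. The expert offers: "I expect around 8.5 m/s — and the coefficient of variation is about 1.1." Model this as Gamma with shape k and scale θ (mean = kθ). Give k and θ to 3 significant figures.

k ≈ 0.826, θ ≈ 10.3

For Gamma(k, scale θ): mean = kθ, variance = kθ², so CV = 1/√k.
CV = 1.1, hence k = 1/CV² = 0.826.
Then θ = mean/k = 8.5/0.826 = 10.3.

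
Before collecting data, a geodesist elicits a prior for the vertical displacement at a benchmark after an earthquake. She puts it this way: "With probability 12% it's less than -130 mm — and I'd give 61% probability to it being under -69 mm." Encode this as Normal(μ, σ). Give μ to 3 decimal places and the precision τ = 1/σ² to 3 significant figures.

For Normal(μ,σ), the p-quantile is μ + z_p·σ. Here z_{0.12} = -1.175, z_{0.61} = 0.2793.
So -130 = μ − 1.175σ and -69 = μ + 0.2793σ.
Subtracting: σ = (-69 − -130)/(0.2793 − (-1.175)) = 41.944.
Then μ = -130 − (-1.175)·41.944 = -80.716.
Precision τ = 1/σ² = 1/41.94² = 0.000568.

μ = -80.716, τ = 0.000568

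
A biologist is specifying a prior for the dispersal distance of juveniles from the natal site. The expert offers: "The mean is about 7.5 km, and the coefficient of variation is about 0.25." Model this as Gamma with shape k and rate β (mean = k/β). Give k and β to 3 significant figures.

For Gamma(k, rate β): mean = k/β, variance = k/β², so CV = 1/√k.
CV = 0.25, hence k = 1/CV² = 16.
Then β = k/mean = 16/7.5 = 2.13.

k ≈ 16, β ≈ 2.13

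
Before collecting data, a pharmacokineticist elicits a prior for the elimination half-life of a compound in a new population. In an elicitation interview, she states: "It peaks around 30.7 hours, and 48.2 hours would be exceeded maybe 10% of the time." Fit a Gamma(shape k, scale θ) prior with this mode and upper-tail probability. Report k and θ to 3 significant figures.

k ≈ 10.2, θ ≈ 3.33

Gamma(k,θ) with k>1 has mode (k−1)θ, so θ = 30.7/(k−1).
Need P(X < 48.2) = 0.9 with θ tied to k this way. Start at k = 2, θ = 30.7: P(X<48.2) ≈ 0.465.
Too low — raise k to concentrate. Iterating converges to k ≈ 10.2.
Then θ = 30.7/(10.2−1) ≈ 3.33.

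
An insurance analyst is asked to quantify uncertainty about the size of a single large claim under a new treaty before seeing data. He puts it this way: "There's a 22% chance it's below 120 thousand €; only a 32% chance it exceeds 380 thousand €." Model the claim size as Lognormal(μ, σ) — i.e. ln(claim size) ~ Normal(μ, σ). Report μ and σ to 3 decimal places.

μ ≈ 5.505, σ ≈ 0.930

If T ~ Lognormal(μ,σ) then ln T ~ Normal(μ,σ), so the p-quantile of ln T is μ + z_p·σ.
ln(120) = 4.787 and ln(380) = 5.94; z_{0.22} = -0.7722, z_{0.68} = 0.4677.
σ = (5.94 − 4.787)/(0.4677 − (-0.7722)) = 0.930.
μ = 4.787 − (-0.7722)·0.930 = 5.505.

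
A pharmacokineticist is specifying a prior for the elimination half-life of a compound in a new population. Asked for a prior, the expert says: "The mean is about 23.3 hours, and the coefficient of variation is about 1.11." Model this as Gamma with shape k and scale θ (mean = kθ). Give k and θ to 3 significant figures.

k ≈ 0.812, θ ≈ 28.7

For Gamma(k, scale θ): mean = kθ, variance = kθ², so CV = 1/√k.
CV = 1.11, hence k = 1/CV² = 0.812.
Then θ = mean/k = 23.3/0.812 = 28.7.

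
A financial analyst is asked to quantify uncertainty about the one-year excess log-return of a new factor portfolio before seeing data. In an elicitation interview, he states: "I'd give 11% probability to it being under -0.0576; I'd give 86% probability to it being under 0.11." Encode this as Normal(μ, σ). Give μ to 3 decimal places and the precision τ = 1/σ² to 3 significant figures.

For Normal(μ,σ), the p-quantile is μ + z_p·σ. Here z_{0.11} = -1.227, z_{0.86} = 1.08.
So -0.0576 = μ − 1.227σ and 0.11 = μ + 1.08σ.
Subtracting: σ = (0.11 − -0.0576)/(1.08 − (-1.227)) = 0.073.
Then μ = -0.0576 − (-1.227)·0.073 = 0.032.
Precision τ = 1/σ² = 1/0.07265² = 189.

μ = 0.032, τ = 189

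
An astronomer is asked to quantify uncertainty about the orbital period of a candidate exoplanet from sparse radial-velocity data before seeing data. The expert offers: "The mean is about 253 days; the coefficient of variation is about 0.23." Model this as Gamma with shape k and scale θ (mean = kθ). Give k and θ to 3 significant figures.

k ≈ 18.9, θ ≈ 13.4

For Gamma(k, scale θ): mean = kθ, variance = kθ², so CV = 1/√k.
CV = 0.23, hence k = 1/CV² = 18.9.
Then θ = mean/k = 253/18.9 = 13.4.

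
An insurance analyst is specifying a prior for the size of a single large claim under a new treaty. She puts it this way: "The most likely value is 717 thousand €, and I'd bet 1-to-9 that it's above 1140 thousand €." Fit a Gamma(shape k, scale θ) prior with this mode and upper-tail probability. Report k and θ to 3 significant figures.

Gamma(k,θ) with k>1 has mode (k−1)θ, so θ = 717/(k−1).
Need P(X < 1140) = 0.9 with θ tied to k this way. Start at k = 2, θ = 717: P(X<1140) ≈ 0.472.
Too low — raise k to concentrate. Iterating converges to k ≈ 9.73.
Then θ = 717/(9.73−1) ≈ 82.1.

k ≈ 9.73, θ ≈ 82.1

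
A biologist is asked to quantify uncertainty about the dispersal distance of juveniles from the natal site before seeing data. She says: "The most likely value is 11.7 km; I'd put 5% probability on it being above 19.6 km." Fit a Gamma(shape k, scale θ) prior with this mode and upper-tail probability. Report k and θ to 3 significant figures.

Gamma(k,θ) with k>1 has mode (k−1)θ, so θ = 11.7/(k−1).
Need P(X < 19.6) = 0.95 with θ tied to k this way. Start at k = 2, θ = 11.7: P(X<19.6) ≈ 0.499.
Too low — raise k to concentrate. Iterating converges to k ≈ 11.5.
Then θ = 11.7/(11.5−1) ≈ 1.12.

k ≈ 11.5, θ ≈ 1.12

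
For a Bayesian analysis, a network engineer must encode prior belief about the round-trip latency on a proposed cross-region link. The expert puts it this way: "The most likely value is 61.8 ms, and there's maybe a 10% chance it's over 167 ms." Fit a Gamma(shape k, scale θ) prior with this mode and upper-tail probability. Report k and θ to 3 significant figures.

Gamma(k,θ) with k>1 has mode (k−1)θ, so θ = 61.8/(k−1).
Need P(X < 167) = 0.9 with θ tied to k this way. Start at k = 2, θ = 61.8: P(X<167) ≈ 0.752.
Too low — raise k to concentrate. Iterating converges to k ≈ 2.94.
Then θ = 61.8/(2.94−1) ≈ 31.9.

k ≈ 2.94, θ ≈ 31.9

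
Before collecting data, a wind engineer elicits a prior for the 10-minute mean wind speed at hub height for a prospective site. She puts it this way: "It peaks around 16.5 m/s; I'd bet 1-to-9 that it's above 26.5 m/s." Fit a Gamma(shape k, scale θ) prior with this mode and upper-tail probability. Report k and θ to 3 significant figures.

Gamma(k,θ) with k>1 has mode (k−1)θ, so θ = 16.5/(k−1).
Need P(X < 26.5) = 0.9 with θ tied to k this way. Start at k = 2, θ = 16.5: P(X<26.5) ≈ 0.477.
Too low — raise k to concentrate. Iterating converges to k ≈ 9.37.
Then θ = 16.5/(9.37−1) ≈ 1.97.

k ≈ 9.37, θ ≈ 1.97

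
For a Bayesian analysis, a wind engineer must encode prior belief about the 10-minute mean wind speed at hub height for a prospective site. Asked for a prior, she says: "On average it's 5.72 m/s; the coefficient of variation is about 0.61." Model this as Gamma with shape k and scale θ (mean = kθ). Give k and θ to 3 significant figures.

k ≈ 2.69, θ ≈ 2.13

For Gamma(k, scale θ): mean = kθ, variance = kθ², so CV = 1/√k.
CV = 0.61, hence k = 1/CV² = 2.69.
Then θ = mean/k = 5.72/2.69 = 2.13.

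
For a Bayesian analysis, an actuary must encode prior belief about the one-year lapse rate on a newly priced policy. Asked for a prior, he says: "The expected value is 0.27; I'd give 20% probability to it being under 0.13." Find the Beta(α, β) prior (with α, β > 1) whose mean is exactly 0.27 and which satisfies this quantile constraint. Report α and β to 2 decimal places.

α ≈ 1.98, β ≈ 5.34

With mean 0.27 fixed, write α = 0.27s, β = 0.73s where s = α+β.
Need P(θ < 0.13) = 0.2 under Beta(0.27s, 0.73s). Normal approximation: (q−m)/√(m(1−m)/s) ≈ z_{0.2} = -0.842, so s ≈ 0.27·0.73·(-0.842)²/(0.13−0.27)² = 7.1.
At s = 7.1: P(θ<0.13) ≈ 0.204. Adjusting to match 0.2 gives s ≈ 7.32.
So α = 0.27·7.32 ≈ 1.98, β = 0.73·7.32 ≈ 5.34.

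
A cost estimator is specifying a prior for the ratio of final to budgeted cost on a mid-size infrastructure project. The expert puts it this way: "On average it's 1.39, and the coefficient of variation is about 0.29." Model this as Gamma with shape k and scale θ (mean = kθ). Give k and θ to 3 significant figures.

k ≈ 11.9, θ ≈ 0.117

For Gamma(k, scale θ): mean = kθ, variance = kθ², so CV = 1/√k.
CV = 0.29, hence k = 1/CV² = 11.9.
Then θ = mean/k = 1.39/11.9 = 0.117.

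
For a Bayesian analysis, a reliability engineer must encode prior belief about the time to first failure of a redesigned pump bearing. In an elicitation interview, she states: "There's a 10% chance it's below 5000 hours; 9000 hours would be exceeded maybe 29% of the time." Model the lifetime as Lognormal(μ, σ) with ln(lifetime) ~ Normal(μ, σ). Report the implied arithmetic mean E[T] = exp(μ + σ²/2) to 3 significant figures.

E[T] ≈ 7930 hours

If T ~ Lognormal(μ,σ) then ln T ~ Normal(μ,σ), so the p-quantile of ln T is μ + z_p·σ.
ln(5000) = 8.517 and ln(9000) = 9.105; z_{0.1} = -1.282, z_{0.71} = 0.5534.
σ = (9.105 − 8.517)/(0.5534 − (-1.282)) = 0.320.
μ = 8.517 − (-1.282)·0.320 = 8.928.
E[T] = exp(μ + σ²/2) = exp(8.928 + 0.0513) = 7930 hours.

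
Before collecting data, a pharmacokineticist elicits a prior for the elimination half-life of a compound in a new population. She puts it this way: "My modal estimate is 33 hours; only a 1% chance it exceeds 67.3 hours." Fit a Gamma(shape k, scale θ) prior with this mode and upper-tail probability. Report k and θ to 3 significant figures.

k ≈ 10.6, θ ≈ 3.42

Gamma(k,θ) with k>1 has mode (k−1)θ, so θ = 33/(k−1).
Need P(X < 67.3) = 0.99 with θ tied to k this way. Start at k = 2, θ = 33: P(X<67.3) ≈ 0.605.
Too low — raise k to concentrate. Iterating converges to k ≈ 10.6.
Then θ = 33/(10.6−1) ≈ 3.42.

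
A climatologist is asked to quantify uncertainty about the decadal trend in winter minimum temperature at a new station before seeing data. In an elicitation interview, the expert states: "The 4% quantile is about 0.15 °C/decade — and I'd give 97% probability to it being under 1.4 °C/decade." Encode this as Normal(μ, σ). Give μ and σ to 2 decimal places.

For Normal(μ,σ), the p-quantile is μ + z_p·σ. Here z_{0.04} = -1.751, z_{0.97} = 1.881.
So 0.15 = μ − 1.751σ and 1.4 = μ + 1.881σ.
Subtracting: σ = (1.4 − 0.15)/(1.881 − (-1.751)) = 0.34.
Then μ = 0.15 − (-1.751)·0.34 = 0.75.

μ = 0.75, σ = 0.34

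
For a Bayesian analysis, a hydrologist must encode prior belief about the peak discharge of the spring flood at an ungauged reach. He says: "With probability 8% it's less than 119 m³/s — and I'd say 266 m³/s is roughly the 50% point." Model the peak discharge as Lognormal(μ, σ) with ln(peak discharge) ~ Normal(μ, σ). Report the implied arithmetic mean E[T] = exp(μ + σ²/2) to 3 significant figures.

If T ~ Lognormal(μ,σ) then ln T ~ Normal(μ,σ), so the p-quantile of ln T is μ + z_p·σ.
ln(119) = 4.779 and ln(266) = 5.583; z_{0.08} = -1.405, z_{0.5} = 0.
σ = (5.583 − 4.779)/(0 − (-1.405)) = 0.572.
μ = 4.779 − (-1.405)·0.572 = 5.583.
E[T] = exp(μ + σ²/2) = exp(5.583 + 0.1639) = 313 m³/s.

E[T] ≈ 313 m³/s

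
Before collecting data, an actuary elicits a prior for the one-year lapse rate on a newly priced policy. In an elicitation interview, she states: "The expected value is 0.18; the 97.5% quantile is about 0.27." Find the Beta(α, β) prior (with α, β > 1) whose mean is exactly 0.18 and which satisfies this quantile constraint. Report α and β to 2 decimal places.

α ≈ 14.63, β ≈ 66.64

With mean 0.18 fixed, write α = 0.18s, β = 0.82s where s = α+β.
Need P(θ < 0.27) = 0.975 under Beta(0.18s, 0.82s). Normal approximation: (q−m)/√(m(1−m)/s) ≈ z_{0.975} = 1.96, so s ≈ 0.18·0.82·(1.96)²/(0.27−0.18)² = 70.0.
At s = 70.0: P(θ<0.27) ≈ 0.966. Adjusting to match 0.975 gives s ≈ 81.27.
So α = 0.18·81.27 ≈ 14.63, β = 0.82·81.27 ≈ 66.64.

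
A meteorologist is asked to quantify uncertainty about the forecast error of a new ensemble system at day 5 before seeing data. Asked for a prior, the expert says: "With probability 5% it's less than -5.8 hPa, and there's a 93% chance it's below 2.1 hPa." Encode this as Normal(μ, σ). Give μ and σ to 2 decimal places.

The p-quantile of Normal(μ,σ) is μ + z_p·σ, with z_{0.05} = -1.645 and z_{0.93} = 1.476.
Eliminate σ: μ = (z₂·x₁ − z₁·x₂)/(z₂ − z₁) = (1.476·-5.8 − (-1.645)·2.1)/3.121 = -1.64.
Then σ = (x₂ − x₁)/(z₂ − z₁) = (2.1 − -5.8)/3.121 = 2.53.

μ = -1.64, σ = 2.53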